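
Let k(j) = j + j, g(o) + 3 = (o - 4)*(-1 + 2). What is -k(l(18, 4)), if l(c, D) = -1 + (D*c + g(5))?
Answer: -138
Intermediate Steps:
g(o) = -7 + o (g(o) = -3 + (o - 4)*(-1 + 2) = -3 + (-4 + o)*1 = -3 + (-4 + o) = -7 + o)
l(c, D) = -3 + D*c (l(c, D) = -1 + (D*c + (-7 + 5)) = -1 + (D*c - 2) = -1 + (-2 + D*c) = -3 + D*c)
k(j) = 2*j
-k(l(18, 4)) = -2*(-3 + 4*18) = -2*(-3 + 72) = -2*69 = -1*138 = -138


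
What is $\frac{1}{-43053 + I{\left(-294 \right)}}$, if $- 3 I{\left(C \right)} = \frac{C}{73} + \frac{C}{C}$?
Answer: $- \frac{219}{9428386} \approx -2.3228 \cdot 10^{-5}$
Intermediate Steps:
$I{\left(C \right)} = - \frac{1}{3} - \frac{C}{219}$ ($I{\left(C \right)} = - \frac{\frac{C}{73} + \frac{C}{C}}{3} = - \frac{C \frac{1}{73} + 1}{3} = - \frac{\frac{C}{73} + 1}{3} = - \frac{1 + \frac{C}{73}}{3} = - \frac{1}{3} - \frac{C}{219}$)
$\frac{1}{-43053 + I{\left(-294 \right)}} = \frac{1}{-43053 - - \frac{221}{219}} = \frac{1}{-43053 + \left(- \frac{1}{3} + \frac{98}{73}\right)} = \frac{1}{-43053 + \frac{221}{219}} = \frac{1}{- \frac{9428386}{219}} = - \frac{219}{9428386}$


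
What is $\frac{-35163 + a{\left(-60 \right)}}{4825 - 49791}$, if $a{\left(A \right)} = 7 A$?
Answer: $\frac{35583}{44966} \approx 0.79133$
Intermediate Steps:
$\frac{-35163 + a{\left(-60 \right)}}{4825 - 49791} = \frac{-35163 + 7 \left(-60\right)}{4825 - 49791} = \frac{-35163 - 420}{-44966} = \left(-35583\right) \left(- \frac{1}{44966}\right) = \frac{35583}{44966}$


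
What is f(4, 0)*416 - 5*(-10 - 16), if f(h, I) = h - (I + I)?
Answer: 1794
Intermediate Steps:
f(h, I) = h - 2*I
f(4, 0)*416 - 5*(-10 - 16) = (4 - 2*0)*416 - 5*(-10 - 16) = (4 + 0)*416 - 5*(-26) = 4*416 - 1*(-130) = 1664 + 130 = 1794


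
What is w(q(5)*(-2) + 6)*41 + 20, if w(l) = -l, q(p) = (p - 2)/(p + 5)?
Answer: -1007/5 ≈ -201.40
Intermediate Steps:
q(p) = (-2 + p)/(5 + p)
w(q(5)*(-2) + 6)*41 + 20 = -(((-2 + 5)/(5 + 5))*(-2) + 6)*41 + 20 = -((3/10)*(-2) + 6)*41 + 20 = -(-⅗ + 6)*41 + 20 = -1*27/5*41 + 20 = -27/5*41 + 20 = -1107/5 + 20 = -1007/5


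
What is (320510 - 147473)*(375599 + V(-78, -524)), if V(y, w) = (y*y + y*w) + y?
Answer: 73104152649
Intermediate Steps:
V(y, w) = y + y² + w*y (V(y, w) = (y² + w*y) + y = y + y² + w*y)
(320510 - 147473)*(375599 + V(-78, -524)) = (320510 - 147473)*(375599 - 78*(1 - 524 - 78)) = 173037*(375599 - 78*(-601)) = 173037*(375599 + 46878) = 173037*422477 = 73104152649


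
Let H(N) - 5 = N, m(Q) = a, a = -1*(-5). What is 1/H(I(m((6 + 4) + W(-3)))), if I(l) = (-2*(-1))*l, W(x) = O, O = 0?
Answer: 1/15 ≈ 0.066667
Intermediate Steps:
W(x) = 0
a = 5
m(Q) = 5
I(l) = 2*l
H(N) = 5 + N
1/H(I(m((6 + 4) + W(-3)))) = 1/(5 + 2*5) = 1/(5 + 10) = 1/15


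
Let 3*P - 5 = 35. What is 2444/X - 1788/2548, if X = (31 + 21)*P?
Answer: 71937/25480 ≈ 2.8233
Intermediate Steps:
P = 40/3 (P = 5/3 + (⅓)*35 = 5/3 + 35/3 = 40/3 ≈ 13.333)
X = 2080/3 (X = (31 + 21)*(40/3) = 52*(40/3) = 2080/3 ≈ 693.33)
2444/X - 1788/2548 = 2444/(2080/3) - 1788/2548 = 2444*(3/2080) - 1788*1/2548 = 141/40 - 447/637 = 71937/25480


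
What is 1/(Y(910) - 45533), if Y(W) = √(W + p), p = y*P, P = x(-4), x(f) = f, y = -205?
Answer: -45533/2073252359 - √1730/2073252359 ≈ -2.1982e-5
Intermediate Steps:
P = -4
p = 820 (p = -205*(-4) = 820)
Y(W) = √(820 + W) (Y(W) = √(W + 820) = √(820 + W))
1/(Y(910) - 45533) = 1/(√(820 + 910) - 45533) = 1/(√1730 - 45533) = 1/(-45533 + √1730)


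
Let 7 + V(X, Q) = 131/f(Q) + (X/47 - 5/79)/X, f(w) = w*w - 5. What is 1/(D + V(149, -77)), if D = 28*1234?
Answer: 3277375988/113217094318771 ≈ 2.8948e-5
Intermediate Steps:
f(w) = -5 + w² (f(w) = w² - 5 = -5 + w²)
V(X, Q) = -7 + 131/(-5 + Q²) + (-5/79 + X/47)/X (V(X, Q) = -7 + (131/(-5 + Q²) + (X/47 - 5/79)/X) = -7 + (131/(-5 + Q²) + (-5/79 + X/47)/X) = -7 + 131/(-5 + Q²) + (-5/79 + X/47)/X)
D = 34552
1/(D + V(149, -77)) = 1/(34552 + (-328/47 + 131/(-5 + (-77)²) - 5/79/149)) = 1/(34552 + (-328/47 + 131/(-5 + 5929) - 5/79*1/149)) = 1/(34552 + (-328/47 + 131/5924 - 5/11771)) = 1/(34552 - 22800818605/3277375988) = 1/(113217094318771/3277375988) = 3277375988/113217094318771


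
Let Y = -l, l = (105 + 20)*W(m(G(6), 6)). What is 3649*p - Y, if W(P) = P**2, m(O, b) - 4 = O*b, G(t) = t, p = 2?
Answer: 207298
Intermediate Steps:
m(O, b) = 4 + O*b
l = 200000 (l = (105 + 20)*(4 + 6*6)**2 = 125*(4 + 36)**2 = 125*40**2 = 125*1600 = 200000)
Y = -200000 (Y = -1*200000 = -200000)
3649*p - Y = 3649*2 - 1*(-200000) = 7298 + 200000 = 207298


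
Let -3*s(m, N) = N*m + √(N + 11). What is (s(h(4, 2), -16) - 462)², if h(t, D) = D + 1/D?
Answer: (1346 + I*√5)²/9 ≈ 2.013e+5 + 668.83*I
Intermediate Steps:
s(m, N) = -√(11 + N)/3 - N*m/3 (s(m, N) = -(N*m + √(N + 11))/3 = -(N*m + √(11 + N))/3 = -(√(11 + N) + N*m)/3 = -√(11 + N)/3 - N*m/3)
(s(h(4, 2), -16) - 462)² = ((-√(11 - 16)/3 - ⅓*(-16)*(2 + 1/2)) - 462)² = ((-I*√5/3 - ⅓*(-16)*(2 + ½)) - 462)² = ((-I*√5/3 - ⅓*(-16)*5/2) - 462)² = ((-I*√5/3 + 40/3) - 462)² = ((40/3 - I*√5/3) - 462)² = (-1346/3 - I*√5/3)²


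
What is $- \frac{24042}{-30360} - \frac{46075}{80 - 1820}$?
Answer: $\frac{3001396}{110055} \approx 27.272$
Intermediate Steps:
$- \frac{24042}{-30360} - \frac{46075}{80 - 1820} = \left(-24042\right) \left(- \frac{1}{30360}\right) - \frac{46075}{80 - 1820} = \frac{4007}{5060} - \frac{46075}{-1740} = \frac{4007}{5060} - - \frac{9215}{348} = \frac{4007}{5060} + \frac{9215}{348} = \frac{3001396}{110055}$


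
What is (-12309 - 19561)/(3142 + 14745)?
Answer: -31870/17887 ≈ -1.7817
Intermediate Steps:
(-12309 - 19561)/(3142 + 14745) = -31870/17887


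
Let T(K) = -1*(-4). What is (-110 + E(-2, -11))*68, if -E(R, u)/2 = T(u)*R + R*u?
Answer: -9384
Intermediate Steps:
T(K) = 4
E(R, u) = -8*R - 2*R*u (E(R, u) = -2*(4*R + R*u) = -8*R - 2*R*u)
(-110 + E(-2, -11))*68 = (-110 - 2*(-2)*(4 - 11))*68 = (-110 - 2*(-2)*(-7))*68 = (-110 - 28)*68 = -138*68 = -9384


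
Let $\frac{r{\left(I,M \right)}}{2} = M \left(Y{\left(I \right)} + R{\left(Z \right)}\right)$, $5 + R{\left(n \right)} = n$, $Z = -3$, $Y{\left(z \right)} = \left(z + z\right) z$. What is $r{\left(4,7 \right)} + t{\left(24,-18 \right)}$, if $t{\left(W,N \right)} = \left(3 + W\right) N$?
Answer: $-150$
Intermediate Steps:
$Y{\left(z \right)} = 2 z^{2}$ ($Y{\left(z \right)} = 2 z z = 2 z^{2}$)
$t{\left(W,N \right)} = N \left(3 + W\right)$
$R{\left(n \right)} = -5 + n$
$r{\left(I,M \right)} = 2 M \left(-8 + 2 I^{2}\right)$ ($r{\left(I,M \right)} = 2 M \left(2 I^{2} - 8\right) = 2 M \left(-8 + 2 I^{2}\right)$)
$r{\left(4,7 \right)} + t{\left(24,-18 \right)} = 4 \cdot 7 \left(-4 + 4^{2}\right) - 18 \left(3 + 24\right) = 4 \cdot 7 \left(-4 + 16\right) - 486 = 4 \cdot 7 \cdot 12 - 486 = 336 - 486 = -150$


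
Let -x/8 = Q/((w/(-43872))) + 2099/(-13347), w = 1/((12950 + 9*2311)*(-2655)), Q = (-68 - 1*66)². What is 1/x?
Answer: -13347/7536958287264832326248 ≈ -1.7709e-18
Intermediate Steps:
Q = 17956 (Q = (-68 - 66)² = (-134)² = 17956)
w = -1/89603595 (w = -1/2655/(12950 + 20799) = -1/2655/33749 = (1/33749)*(-1/2655) = -1/89603595 ≈ -1.1160e-8)
x = -7536958287264832326248/13347 (x = -8*(17956/((-1/89603595/(-43872))) + 2099/(-13347)) = -8*(17956/((-1/89603595*(-1/43872))) + 2099*(-1/13347)) = -8*(17956/(1/3931088919840) - 2099/13347) = -8*(17956*3931088919840 - 2099/13347) = -8*(70586632644647040 - 2099/13347) = -8*942119785908104040781/13347 = -7536958287264832326248/13347 ≈ -5.6469e+17)
1/x = 1/(-7536958287264832326248/13347) = -13347/7536958287264832326248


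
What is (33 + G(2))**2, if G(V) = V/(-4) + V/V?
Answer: 4489/4 ≈ 1122.3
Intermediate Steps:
G(V) = 1 - V/4 (G(V) = V*(-1/4) + 1 = -V/4 + 1 = 1 - V/4)
(33 + G(2))**2 = (33 + (1 - 1/4*2))**2 = (33 + (1 - 1/2))**2 = (33 + 1/2)**2 = (67/2)**2 = 4489/4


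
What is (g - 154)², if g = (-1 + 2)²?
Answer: 23409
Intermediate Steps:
g = 1 (g = 1² = 1)
(g - 154)² = (1 - 154)² = (-153)² = 23409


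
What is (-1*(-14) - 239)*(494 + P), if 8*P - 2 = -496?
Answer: -389025/4 ≈ -97256.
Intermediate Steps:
P = -247/4 (P = ¼ + (⅛)*(-496) = ¼ - 62 = -247/4 ≈ -61.750)
(-1*(-14) - 239)*(494 + P) = (-1*(-14) - 239)*(494 - 247/4) = (14 - 239)*(1729/4) = -225*1729/4 = -389025/4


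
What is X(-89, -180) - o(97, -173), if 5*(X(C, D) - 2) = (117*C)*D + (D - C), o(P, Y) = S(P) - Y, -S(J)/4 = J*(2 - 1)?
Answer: 1875334/5 ≈ 3.7507e+5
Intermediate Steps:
S(J) = -4*J (S(J) = -4*J*(2 - 1) = -4*J)
o(P, Y) = -Y - 4*P (o(P, Y) = -4*P - Y = -Y - 4*P)
X(C, D) = 2 - C/5 + D/5 + 117*C*D/5 (X(C, D) = 2 + ((117*C)*D + (D - C))/5 = 2 + (117*C*D + (D - C))/5 = 2 + (D - C + 117*C*D)/5 = 2 + (-C/5 + D/5 + 117*C*D/5) = 2 - C/5 + D/5 + 117*C*D/5)
X(-89, -180) - o(97, -173) = (2 - ⅕*(-89) + (⅕)*(-180) + (117/5)*(-89)*(-180)) - (-1*(-173) - 4*97) = (2 + 89/5 - 36 + 374868) - (173 - 388) = 1874259/5 - 1*(-215) = 1874259/5 + 215 = 1875334/5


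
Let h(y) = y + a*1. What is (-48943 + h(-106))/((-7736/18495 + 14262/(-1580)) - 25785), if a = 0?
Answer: 20475925470/10768112101 ≈ 1.9015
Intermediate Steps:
h(y) = y (h(y) = y + 0*1 = y + 0 = y)
(-48943 + h(-106))/((-7736/18495 + 14262/(-1580)) - 25785) = (-48943 - 106)/((-7736/18495 + 14262/(-1580)) - 25785) = -49049/((-7736*1/18495 + 14262*(-1/1580)) - 25785) = -49049/((-7736/18495 - 7131/790) - 25785) = -49049/(-27599857/2922210 - 25785) = -49049/(-75376784707/2922210) = -49049*(-2922210/75376784707) = 20475925470/10768112101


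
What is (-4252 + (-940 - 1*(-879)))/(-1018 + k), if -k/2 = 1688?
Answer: 4313/4394 ≈ 0.98157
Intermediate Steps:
k = -3376 (k = -2*1688 = -3376)
(-4252 + (-940 - 1*(-879)))/(-1018 + k) = (-4252 + (-940 - 1*(-879)))/(-1018 - 3376) = (-4252 + (-940 + 879))/(-4394) = (-4252 - 61)*(-1/4394) = -4313*(-1/4394) = 4313/4394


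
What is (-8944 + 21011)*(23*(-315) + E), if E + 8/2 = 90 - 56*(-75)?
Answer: -35706253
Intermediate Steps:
E = 4286 (E = -4 + (90 - 56*(-75)) = -4 + (90 + 4200) = -4 + 4290 = 4286)
(-8944 + 21011)*(23*(-315) + E) = (-8944 + 21011)*(23*(-315) + 4286) = 12067*(-7245 + 4286) = 12067*(-2959) = -35706253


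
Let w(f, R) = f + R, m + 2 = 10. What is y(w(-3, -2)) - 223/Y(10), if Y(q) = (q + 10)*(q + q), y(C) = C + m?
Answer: 977/400 ≈ 2.4425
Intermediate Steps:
m = 8 (m = -2 + 10 = 8)
w(f, R) = R + f
y(C) = 8 + C (y(C) = C + 8 = 8 + C)
Y(q) = 2*q*(10 + q) (Y(q) = (10 + q)*(2*q) = 2*q*(10 + q))
y(w(-3, -2)) - 223/Y(10) = (8 + (-2 - 3)) - 223/(2*10*(10 + 10)) = (8 - 5) - 223/(2*10*20) = 3 - 223/400 = 977/400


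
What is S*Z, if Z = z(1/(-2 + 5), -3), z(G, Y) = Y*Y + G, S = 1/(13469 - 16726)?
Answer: -28/9771 ≈ -0.0028656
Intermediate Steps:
S = -1/3257 (S = 1/(-3257) = -1/3257 ≈ -0.00030703)
z(G, Y) = G + Y² (z(G, Y) = Y² + G = G + Y²)
Z = 28/3 (Z = 1/(-2 + 5) + (-3)² = 1/3 + 9 = ⅓ + 9 = 28/3 ≈ 9.3333)
S*Z = -1/3257*28/3 = -28/9771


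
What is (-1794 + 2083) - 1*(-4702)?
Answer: 4991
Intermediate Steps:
(-1794 + 2083) - 1*(-4702) = 289 + 4702 = 4991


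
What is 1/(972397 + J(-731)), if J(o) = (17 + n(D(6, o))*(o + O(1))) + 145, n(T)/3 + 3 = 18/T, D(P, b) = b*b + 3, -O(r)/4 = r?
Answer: 267182/261617647823 ≈ 1.0213e-6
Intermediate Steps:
O(r) = -4*r
D(P, b) = 3 + b**2 (D(P, b) = b**2 + 3 = 3 + b**2)
n(T) = -9 + 54/T (n(T) = -9 + 3*(18/T) = -9 + 54/T)
J(o) = 162 + (-9 + 54/(3 + o**2))*(-4 + o) (J(o) = (17 + (-9 + 54/(3 + o**2))*(o - 4*1)) + 145 = (17 + (-9 + 54/(3 + o**2))*(o - 4)) + 145 = (17 + (-9 + 54/(3 + o**2))*(-4 + o)) + 145 = 162 + (-9 + 54/(3 + o**2))*(-4 + o))
1/(972397 + J(-731)) = 1/(972397 + 9*(42 + 22*(-731)**2 - 1*(-731)*(-3 + (-731)**2))/(3 + (-731)**2)) = 1/(972397 + 9*(42 + 22*534361 - 1*(-731)*(-3 + 534361))/(3 + 534361)) = 1/(972397 + 9*(42 + 11755942 - 1*(-731)*534358)/534364) = 1/(972397 + 9*(1/534364)*(42 + 11755942 + 390615698)) = 1/(972397 + 9*(1/534364)*402371682) = 1/(972397 + 1810672569/267182) = 1/(261617647823/267182) = 267182/261617647823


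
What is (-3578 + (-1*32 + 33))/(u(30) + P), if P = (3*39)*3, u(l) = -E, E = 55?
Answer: -3577/296 ≈ -12.084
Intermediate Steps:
u(l) = -55 (u(l) = -1*55 = -55)
P = 351 (P = 117*3 = 351)
(-3578 + (-1*32 + 33))/(u(30) + P) = (-3578 + (-1*32 + 33))/(-55 + 351) = (-3578 + (-32 + 33))/296 = (-3578 + 1)*(1/296) = -3577*1/296 = -3577/296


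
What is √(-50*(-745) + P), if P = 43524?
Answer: √80774 ≈ 284.21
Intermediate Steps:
√(-50*(-745) + P) = √(-50*(-745) + 43524) = √(37250 + 43524) = √80774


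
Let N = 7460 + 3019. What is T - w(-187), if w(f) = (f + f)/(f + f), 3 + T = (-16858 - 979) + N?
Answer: -7362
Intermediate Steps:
N = 10479
T = -7361 (T = -3 + ((-16858 - 979) + 10479) = -3 + (-17837 + 10479) = -3 - 7358 = -7361)
w(f) = 1 (w(f) = (2*f)/((2*f)) = (2*f)*(1/(2*f)) = 1)
T - w(-187) = -7361 - 1*1 = -7361 - 1 = -7362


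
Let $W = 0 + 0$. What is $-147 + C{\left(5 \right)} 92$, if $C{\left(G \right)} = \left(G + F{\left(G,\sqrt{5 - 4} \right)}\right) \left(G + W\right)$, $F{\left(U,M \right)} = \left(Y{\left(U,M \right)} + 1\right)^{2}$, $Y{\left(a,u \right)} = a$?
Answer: $18713$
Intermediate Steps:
$F{\left(U,M \right)} = \left(1 + U\right)^{2}$ ($F{\left(U,M \right)} = \left(U + 1\right)^{2} = \left(1 + U\right)^{2}$)
$W = 0$
$C{\left(G \right)} = G \left(G + \left(1 + G\right)^{2}\right)$ ($C{\left(G \right)} = \left(G + \left(1 + G\right)^{2}\right) \left(G + 0\right) = \left(G + \left(1 + G\right)^{2}\right) G = G \left(G + \left(1 + G\right)^{2}\right)$)
$-147 + C{\left(5 \right)} 92 = -147 + 5 \left(5 + \left(1 + 5\right)^{2}\right) 92 = -147 + 5 \left(5 + 6^{2}\right) 92 = -147 + 5 \left(5 + 36\right) 92 = -147 + 5 \cdot 41 \cdot 92 = -147 + 205 \cdot 92 = -147 + 18860 = 18713$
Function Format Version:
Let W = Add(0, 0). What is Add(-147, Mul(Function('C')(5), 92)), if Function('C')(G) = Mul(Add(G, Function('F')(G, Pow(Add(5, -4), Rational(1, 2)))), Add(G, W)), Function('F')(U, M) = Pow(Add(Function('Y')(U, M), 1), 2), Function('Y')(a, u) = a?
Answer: 18713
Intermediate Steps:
Function('F')(U, M) = Pow(Add(1, U), 2) (Function('F')(U, M) = Pow(Add(U, 1), 2) = Pow(Add(1, U), 2))
W = 0
Function('C')(G) = Mul(G, Add(G, Pow(Add(1, G), 2))) (Function('C')(G) = Mul(Add(G, Pow(Add(1, G), 2)), Add(G, 0)) = Mul(Add(G, Pow(Add(1, G), 2)), G) = Mul(G, Add(G, Pow(Add(1, G), 2))))
Add(-147, Mul(Function('C')(5), 92)) = Add(-147, Mul(Mul(5, Add(5, Pow(Add(1, 5), 2))), 92)) = Add(-147, Mul(Mul(5, Add(5, Pow(6, 2))), 92)) = Add(-147, Mul(Mul(5, Add(5, 36)), 92)) = Add(-147, Mul(Mul(5, 41), 92)) = Add(-147, Mul(205, 92)) = Add(-147, 18860) = 18713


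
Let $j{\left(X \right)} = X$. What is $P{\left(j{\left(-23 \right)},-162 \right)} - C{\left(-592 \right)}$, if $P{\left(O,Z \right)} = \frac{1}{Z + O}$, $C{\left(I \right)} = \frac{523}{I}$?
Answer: $\frac{2599}{2960} \approx 0.87804$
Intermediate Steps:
$P{\left(O,Z \right)} = \frac{1}{O + Z}$
$P{\left(j{\left(-23 \right)},-162 \right)} - C{\left(-592 \right)} = \frac{1}{-23 - 162} - \frac{523}{-592} = \frac{1}{-185} - 523 \left(- \frac{1}{592}\right) = - \frac{1}{185} - - \frac{523}{592} = - \frac{1}{185} + \frac{523}{592} = \frac{2599}{2960}$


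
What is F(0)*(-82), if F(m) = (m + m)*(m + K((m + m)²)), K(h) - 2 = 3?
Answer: 0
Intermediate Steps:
K(h) = 5 (K(h) = 2 + 3 = 5)
F(m) = 2*m*(5 + m) (F(m) = (m + m)*(m + 5) = (2*m)*(5 + m) = 2*m*(5 + m))
F(0)*(-82) = (2*0*(5 + 0))*(-82) = (2*0*5)*(-82) = 0*(-82) = 0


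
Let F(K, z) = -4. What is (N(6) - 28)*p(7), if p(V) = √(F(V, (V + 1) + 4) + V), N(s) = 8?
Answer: -20*√3 ≈ -34.641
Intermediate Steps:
p(V) = √(-4 + V)
(N(6) - 28)*p(7) = (8 - 28)*√(-4 + 7) = -20*√3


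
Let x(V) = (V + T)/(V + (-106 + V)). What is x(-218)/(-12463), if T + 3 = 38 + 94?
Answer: -89/6754946 ≈ -1.3176e-5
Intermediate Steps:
T = 129 (T = -3 + (38 + 94) = -3 + 132 = 129)
x(V) = (129 + V)/(-106 + 2*V) (x(V) = (V + 129)/(V + (-106 + V)) = (129 + V)/(-106 + 2*V))
x(-218)/(-12463) = ((129 - 218)/(2*(-53 - 218)))/(-12463) = ((½)*(-89)/(-271))*(-1/12463) = ((½)*(-1/271)*(-89))*(-1/12463) = (89/542)*(-1/12463) = -89/6754946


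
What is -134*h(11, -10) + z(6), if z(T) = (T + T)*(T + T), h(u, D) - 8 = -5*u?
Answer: 6442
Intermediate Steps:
h(u, D) = 8 - 5*u
z(T) = 4*T² (z(T) = (2*T)*(2*T) = 4*T²)
-134*h(11, -10) + z(6) = -134*(8 - 5*11) + 4*6² = -134*(8 - 55) + 4*36 = -134*(-47) + 144 = 6298 + 144 = 6442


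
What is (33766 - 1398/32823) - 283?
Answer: 366337037/10941 ≈ 33483.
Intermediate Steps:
(33766 - 1398/32823) - 283 = (33766 - 1398*1/32823) - 283 = (33766 - 466/10941) - 283 = 369433340/10941 - 283 = 366337037/10941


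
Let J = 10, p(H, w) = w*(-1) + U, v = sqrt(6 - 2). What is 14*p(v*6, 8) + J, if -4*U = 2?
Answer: -109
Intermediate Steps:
v = 2 (v = sqrt(4) = 2)
U = -1/2 (U = -1/4*2 = -1/2 ≈ -0.50000)
p(H, w) = -1/2 - w (p(H, w) = w*(-1) - 1/2 = -w - 1/2 = -1/2 - w)
14*p(v*6, 8) + J = 14*(-1/2 - 1*8) + 10 = 14*(-1/2 - 8) + 10 = 14*(-17/2) + 10 = -119 + 10 = -109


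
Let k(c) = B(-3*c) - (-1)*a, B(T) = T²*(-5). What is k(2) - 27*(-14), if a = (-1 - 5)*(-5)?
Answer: 228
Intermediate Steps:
a = 30 (a = -6*(-5) = 30)
B(T) = -5*T²
k(c) = 30 - 45*c² (k(c) = -5*9*c² - (-1)*30 = -45*c² - 1*(-30) = -45*c² + 30 = 30 - 45*c²)
k(2) - 27*(-14) = (30 - 45*2²) - 27*(-14) = (30 - 45*4) + 378 = (30 - 180) + 378 = -150 + 378 = 228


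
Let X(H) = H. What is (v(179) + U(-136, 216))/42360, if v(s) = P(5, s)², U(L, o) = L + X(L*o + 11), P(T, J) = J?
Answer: 127/2118 ≈ 0.059962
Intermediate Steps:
U(L, o) = 11 + L + L*o (U(L, o) = L + (L*o + 11) = L + (11 + L*o) = 11 + L + L*o)
v(s) = s²
(v(179) + U(-136, 216))/42360 = (179² + (11 - 136 - 136*216))/42360 = (32041 + (11 - 136 - 29376))*(1/42360) = (32041 - 29501)*(1/42360) = 2540*(1/42360) = 127/2118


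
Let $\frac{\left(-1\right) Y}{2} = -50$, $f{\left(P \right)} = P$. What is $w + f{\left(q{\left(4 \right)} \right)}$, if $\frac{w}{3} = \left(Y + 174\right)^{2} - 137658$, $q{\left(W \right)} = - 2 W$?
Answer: $-187754$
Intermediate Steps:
$Y = 100$ ($Y = \left(-2\right) \left(-50\right) = 100$)
$w = -187746$ ($w = 3 \left(\left(100 + 174\right)^{2} - 137658\right) = 3 \left(274^{2} - 137658\right) = 3 \left(75076 - 137658\right) = 3 \left(-62582\right) = -187746$)
$w + f{\left(q{\left(4 \right)} \right)} = -187746 - 8 = -187754$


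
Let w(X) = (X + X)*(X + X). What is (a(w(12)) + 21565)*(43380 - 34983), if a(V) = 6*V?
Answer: 210101337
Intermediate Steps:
w(X) = 4*X² (w(X) = (2*X)*(2*X) = 4*X²)
(a(w(12)) + 21565)*(43380 - 34983) = (6*(4*12²) + 21565)*(43380 - 34983) = (6*(4*144) + 21565)*8397 = (6*576 + 21565)*8397 = (3456 + 21565)*8397 = 25021*8397 = 210101337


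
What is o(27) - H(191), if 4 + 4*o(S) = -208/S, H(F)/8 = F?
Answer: -41335/27 ≈ -1530.9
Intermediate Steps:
H(F) = 8*F
o(S) = -1 - 52/S (o(S) = -1 + (-208/S)/4 = -1 - 52/S)
o(27) - H(191) = (-52 - 1*27)/27 - 8*191 = (-52 - 27)/27 - 1*1528 = (1/27)*(-79) - 1528 = -79/27 - 1528 = -41335/27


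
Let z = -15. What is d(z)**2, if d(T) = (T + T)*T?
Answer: 202500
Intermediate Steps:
d(T) = 2*T**2 (d(T) = (2*T)*T = 2*T**2)
d(z)**2 = (2*(-15)**2)**2 = (2*225)**2 = 450**2 = 202500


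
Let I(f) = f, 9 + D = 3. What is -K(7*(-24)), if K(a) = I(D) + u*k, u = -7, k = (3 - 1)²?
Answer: 34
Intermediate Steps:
D = -6 (D = -9 + 3 = -6)
k = 4 (k = 2² = 4)
K(a) = -34 (K(a) = -6 - 7*4 = -6 - 28 = -34)
-K(7*(-24)) = -1*(-34) = 34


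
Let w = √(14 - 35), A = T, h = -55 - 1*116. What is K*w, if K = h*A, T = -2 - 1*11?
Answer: 2223*I*√21 ≈ 10187.0*I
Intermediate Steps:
T = -13 (T = -2 - 11 = -13)
h = -171 (h = -55 - 116 = -171)
A = -13
K = 2223 (K = -171*(-13) = 2223)
w = I*√21 (w = √(-21) = I*√21 ≈ 4.5826*I)
K*w = 2223*(I*√21) = 2223*I*√21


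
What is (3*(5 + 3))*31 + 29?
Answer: 773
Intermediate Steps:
(3*(5 + 3))*31 + 29 = (3*8)*31 + 29 = 24*31 + 29 = 744 + 29 = 773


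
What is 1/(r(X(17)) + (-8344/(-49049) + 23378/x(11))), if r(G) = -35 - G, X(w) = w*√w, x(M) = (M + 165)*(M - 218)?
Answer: 4776011326398312/492090130756334711 - 2288936904141888*√17/492090130756334711 ≈ -0.0094729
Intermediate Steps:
x(M) = (-218 + M)*(165 + M) (x(M) = (165 + M)*(-218 + M) = (-218 + M)*(165 + M))
X(w) = w^(3/2)
1/(r(X(17)) + (-8344/(-49049) + 23378/x(11))) = 1/((-35 - 17^(3/2)) + (-8344/(-49049) + 23378/(-35970 + 11² - 53*11))) = 1/((-35 - 17*√17) + (-8344*(-1/49049) + 23378/(-35970 + 121 - 583))) = 1/((-35 - 17*√17) + (1192/7007 + 23378/(-36432))) = 1/((-35 - 17*√17) + (1192/7007 + 23378*(-1/36432))) = 1/((-35 - 17*√17) + (1192/7007 - 11689/18216)) = 1/((-35 - 17*√17) - 5471941/11603592) = 1/(-411597661/11603592 - 17*√17)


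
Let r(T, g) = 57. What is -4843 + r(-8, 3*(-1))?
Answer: -4786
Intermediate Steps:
-4843 + r(-8, 3*(-1)) = -4843 + 57 = -4786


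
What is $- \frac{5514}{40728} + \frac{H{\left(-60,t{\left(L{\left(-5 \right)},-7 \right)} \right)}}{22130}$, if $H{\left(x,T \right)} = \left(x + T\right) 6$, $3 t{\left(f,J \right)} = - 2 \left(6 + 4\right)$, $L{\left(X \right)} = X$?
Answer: $- \frac{2305267}{15021844} \approx -0.15346$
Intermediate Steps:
$t{\left(f,J \right)} = - \frac{20}{3}$ ($t{\left(f,J \right)} = \frac{\left(-2\right) \left(6 + 4\right)}{3} = \frac{\left(-2\right) 10}{3} = \frac{1}{3} \left(-20\right) = - \frac{20}{3}$)
$H{\left(x,T \right)} = 6 T + 6 x$ ($H{\left(x,T \right)} = \left(T + x\right) 6 = 6 T + 6 x$)
$- \frac{5514}{40728} + \frac{H{\left(-60,t{\left(L{\left(-5 \right)},-7 \right)} \right)}}{22130} = - \frac{5514}{40728} + \frac{6 \left(- \frac{20}{3}\right) + 6 \left(-60\right)}{22130} = \left(-5514\right) \frac{1}{40728} + \left(-40 - 360\right) \frac{1}{22130} = - \frac{919}{6788} - \frac{40}{2213} = - \frac{2305267}{15021844}$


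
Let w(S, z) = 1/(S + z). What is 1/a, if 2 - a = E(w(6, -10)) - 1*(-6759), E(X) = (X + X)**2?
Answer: -4/27029 ≈ -0.00014799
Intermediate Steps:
E(X) = 4*X**2 (E(X) = (2*X)**2 = 4*X**2)
a = -27029/4 (a = 2 - (4*(1/(6 - 10))**2 - 1*(-6759)) = 2 - (4*(1/(-4))**2 + 6759) = 2 - (4*(-1/4)**2 + 6759) = 2 - (4*(1/16) + 6759) = 2 - (1/4 + 6759) = 2 - 1*27037/4 = 2 - 27037/4 = -27029/4 ≈ -6757.3)
1/a = 1/(-27029/4) = -4/27029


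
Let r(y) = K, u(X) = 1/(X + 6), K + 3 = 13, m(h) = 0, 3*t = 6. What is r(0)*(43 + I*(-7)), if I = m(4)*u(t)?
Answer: 430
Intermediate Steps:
t = 2 (t = (1/3)*6 = 2)
K = 10 (K = -3 + 13 = 10)
u(X) = 1/(6 + X)
r(y) = 10
I = 0 (I = 0/(6 + 2) = 0/8 = 0*(1/8) = 0)
r(0)*(43 + I*(-7)) = 10*(43 + 0*(-7)) = 10*(43 + 0) = 10*43 = 430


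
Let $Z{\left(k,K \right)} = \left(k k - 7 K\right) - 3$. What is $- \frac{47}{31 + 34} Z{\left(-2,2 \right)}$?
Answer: $\frac{47}{5} \approx 9.4$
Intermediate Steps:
$Z{\left(k,K \right)} = -3 + k^{2} - 7 K$ ($Z{\left(k,K \right)} = \left(k^{2} - 7 K\right) - 3 = -3 + k^{2} - 7 K$)
$- \frac{47}{31 + 34} Z{\left(-2,2 \right)} = - \frac{47}{31 + 34} \left(-3 + \left(-2\right)^{2} - 14\right) = - \frac{47}{65} \left(-3 + 4 - 14\right) = \left(-47\right) \frac{1}{65} \left(-13\right) = \left(- \frac{47}{65}\right) \left(-13\right) = \frac{47}{5}$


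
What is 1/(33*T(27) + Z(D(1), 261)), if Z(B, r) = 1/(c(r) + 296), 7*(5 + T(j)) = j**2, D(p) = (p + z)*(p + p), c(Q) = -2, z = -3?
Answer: 294/961885 ≈ 0.00030565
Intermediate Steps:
D(p) = 2*p*(-3 + p) (D(p) = (p - 3)*(p + p) = (-3 + p)*(2*p) = 2*p*(-3 + p))
T(j) = -5 + j**2/7
Z(B, r) = 1/294 (Z(B, r) = 1/(-2 + 296) = 1/294)
1/(33*T(27) + Z(D(1), 261)) = 1/(33*(-5 + (1/7)*27**2) + 1/294) = 1/(33*(-5 + (1/7)*729) + 1/294) = 1/(33*(-5 + 729/7) + 1/294) = 1/(33*(694/7) + 1/294) = 1/(22902/7 + 1/294) = 1/(961885/294) = 294/961885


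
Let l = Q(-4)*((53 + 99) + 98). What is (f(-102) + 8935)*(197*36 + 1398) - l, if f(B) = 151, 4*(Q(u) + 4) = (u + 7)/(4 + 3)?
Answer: 1079975585/14 ≈ 7.7141e+7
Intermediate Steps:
Q(u) = -15/4 + u/28 (Q(u) = -4 + ((u + 7)/(4 + 3))/4 = -4 + ((7 + u)/7)/4 = -4 + ((7 + u)*(⅐))/4 = -4 + (1 + u/7)/4 = -4 + (¼ + u/28) = -15/4 + u/28)
l = -13625/14 (l = (-15/4 + (1/28)*(-4))*((53 + 99) + 98) = (-15/4 - ⅐)*(152 + 98) = -109/28*250 = -13625/14 ≈ -973.21)
(f(-102) + 8935)*(197*36 + 1398) - l = (151 + 8935)*(197*36 + 1398) - 1*(-13625/14) = 9086*(7092 + 1398) + 13625/14 = 9086*8490 + 13625/14 = 77140140 + 13625/14 = 1079975585/14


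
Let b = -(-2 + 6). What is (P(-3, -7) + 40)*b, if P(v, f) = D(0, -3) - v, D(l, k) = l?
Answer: -172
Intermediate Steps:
P(v, f) = -v (P(v, f) = 0 - v = -v)
b = -4 (b = -1*4 = -4)
(P(-3, -7) + 40)*b = (-1*(-3) + 40)*(-4) = (3 + 40)*(-4) = 43*(-4) = -172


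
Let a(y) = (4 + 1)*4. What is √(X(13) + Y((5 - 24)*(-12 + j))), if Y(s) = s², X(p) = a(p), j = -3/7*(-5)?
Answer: √1719701/7 ≈ 187.34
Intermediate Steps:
a(y) = 20 (a(y) = 5*4 = 20)
j = 15/7 (j = -3*⅐*(-5) = -3/7*(-5) = 15/7 ≈ 2.1429)
X(p) = 20
√(X(13) + Y((5 - 24)*(-12 + j))) = √(20 + ((5 - 24)*(-12 + 15/7))²) = √(20 + (-19*(-69/7))²) = √(20 + (1311/7)²) = √(20 + 1718721/49) = √(1719701/49) = √1719701/7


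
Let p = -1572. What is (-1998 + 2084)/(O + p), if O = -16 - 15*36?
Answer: -43/1064 ≈ -0.040414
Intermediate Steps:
O = -556 (O = -16 - 540 = -556)
(-1998 + 2084)/(O + p) = (-1998 + 2084)/(-556 - 1572) = 86/(-2128) = 86*(-1/2128) = -43/1064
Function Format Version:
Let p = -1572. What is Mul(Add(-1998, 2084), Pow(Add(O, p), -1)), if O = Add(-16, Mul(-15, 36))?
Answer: Rational(-43, 1064) ≈ -0.040414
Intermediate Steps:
O = -556 (O = Add(-16, -540) = -556)
Mul(Add(-1998, 2084), Pow(Add(O, p), -1)) = Mul(Add(-1998, 2084), Pow(Add(-556, -1572), -1)) = Mul(86, Pow(-2128, -1)) = Mul(86, Rational(-1, 2128)) = Rational(-43, 1064)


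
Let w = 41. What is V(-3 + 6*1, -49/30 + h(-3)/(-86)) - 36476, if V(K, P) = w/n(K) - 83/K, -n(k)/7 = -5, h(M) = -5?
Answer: -3832762/105 ≈ -36503.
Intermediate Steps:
n(k) = 35 (n(k) = -7*(-5) = 35)
V(K, P) = 41/35 - 83/K
V(-3 + 6*1, -49/30 + h(-3)/(-86)) - 36476 = (41/35 - 83/(-3 + 6*1)) - 36476 = (41/35 - 83/(-3 + 6)) - 36476 = (41/35 - 83/3) - 36476 = -2782/105 - 36476 = -3832762/105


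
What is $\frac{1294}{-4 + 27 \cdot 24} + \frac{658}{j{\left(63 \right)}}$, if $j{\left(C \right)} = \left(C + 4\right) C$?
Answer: $\frac{420409}{194166} \approx 2.1652$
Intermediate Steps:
$j{\left(C \right)} = C \left(4 + C\right)$ ($j{\left(C \right)} = \left(4 + C\right) C = C \left(4 + C\right)$)
$\frac{1294}{-4 + 27 \cdot 24} + \frac{658}{j{\left(63 \right)}} = \frac{1294}{-4 + 27 \cdot 24} + \frac{658}{63 \left(4 + 63\right)} = \frac{1294}{-4 + 648} + \frac{658}{63 \cdot 67} = \frac{1294}{644} + \frac{658}{4221} = 1294 \cdot \frac{1}{644} + 658 \cdot \frac{1}{4221} = \frac{647}{322} + \frac{94}{603} = \frac{420409}{194166}$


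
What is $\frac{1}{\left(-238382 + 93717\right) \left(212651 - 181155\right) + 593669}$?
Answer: $- \frac{1}{4555775171} \approx -2.195 \cdot 10^{-10}$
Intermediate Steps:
$\frac{1}{\left(-238382 + 93717\right) \left(212651 - 181155\right) + 593669} = \frac{1}{\left(-144665\right) 31496 + 593669} = \frac{1}{-4556368840 + 593669} = \frac{1}{-4555775171} = - \frac{1}{4555775171}$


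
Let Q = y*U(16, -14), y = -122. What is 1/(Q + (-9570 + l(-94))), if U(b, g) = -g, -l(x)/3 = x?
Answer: -1/10996 ≈ -9.0942e-5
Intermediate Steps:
l(x) = -3*x
Q = -1708 (Q = -(-122)*(-14) = -122*14 = -1708)
1/(Q + (-9570 + l(-94))) = 1/(-1708 + (-9570 - 3*(-94))) = 1/(-1708 + (-9570 + 282)) = 1/(-1708 - 9288) = 1/(-10996) = -1/10996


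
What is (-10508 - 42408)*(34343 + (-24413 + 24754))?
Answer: -1835338544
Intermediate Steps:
(-10508 - 42408)*(34343 + (-24413 + 24754)) = -52916*(34343 + 341) = -52916*34684 = -1835338544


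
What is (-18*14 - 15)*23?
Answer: -6141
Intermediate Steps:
(-18*14 - 15)*23 = (-252 - 15)*23 = -267*23 = -6141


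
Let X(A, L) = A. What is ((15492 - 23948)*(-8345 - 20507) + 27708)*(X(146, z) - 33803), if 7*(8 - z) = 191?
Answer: -8212315404540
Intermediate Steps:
z = -135/7 (z = 8 - ⅐*191 = 8 - 191/7 = -135/7 ≈ -19.286)
((15492 - 23948)*(-8345 - 20507) + 27708)*(X(146, z) - 33803) = ((15492 - 23948)*(-8345 - 20507) + 27708)*(146 - 33803) = (-8456*(-28852) + 27708)*(-33657) = (243972512 + 27708)*(-33657) = 244000220*(-33657) = -8212315404540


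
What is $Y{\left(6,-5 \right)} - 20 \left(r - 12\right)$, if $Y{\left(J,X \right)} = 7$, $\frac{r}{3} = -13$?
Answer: $1027$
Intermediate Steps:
$r = -39$ ($r = 3 \left(-13\right) = -39$)
$Y{\left(6,-5 \right)} - 20 \left(r - 12\right) = 7 - 20 \left(-39 - 12\right) = 7 - -1020 = 7 + 1020 = 1027$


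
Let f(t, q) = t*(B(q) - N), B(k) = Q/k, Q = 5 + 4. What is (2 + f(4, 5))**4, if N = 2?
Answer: 1296/625 ≈ 2.0736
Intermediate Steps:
Q = 9
B(k) = 9/k
f(t, q) = t*(-2 + 9/q) (f(t, q) = t*(9/q - 1*2) = t*(9/q - 2) = t*(-2 + 9/q))
(2 + f(4, 5))**4 = (2 + 4*(9 - 2*5)/5)**4 = (2 + 4*(1/5)*(9 - 10))**4 = (2 + 4*(1/5)*(-1))**4 = (2 - 4/5)**4 = (6/5)**4 = 1296/625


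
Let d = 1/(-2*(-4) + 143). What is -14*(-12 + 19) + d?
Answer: -14797/151 ≈ -97.993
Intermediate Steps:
d = 1/151 (d = 1/(8 + 143) = 1/151 ≈ 0.0066225)
-14*(-12 + 19) + d = -14*(-12 + 19) + 1/151 = -14*7 + 1/151 = -98 + 1/151 = -14797/151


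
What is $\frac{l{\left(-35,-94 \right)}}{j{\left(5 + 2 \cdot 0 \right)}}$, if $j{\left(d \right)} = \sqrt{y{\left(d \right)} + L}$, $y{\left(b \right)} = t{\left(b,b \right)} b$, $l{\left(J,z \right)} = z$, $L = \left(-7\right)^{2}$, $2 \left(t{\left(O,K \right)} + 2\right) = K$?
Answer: $- \frac{94 \sqrt{206}}{103} \approx -13.099$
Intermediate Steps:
$t{\left(O,K \right)} = -2 + \frac{K}{2}$
$L = 49$
$y{\left(b \right)} = b \left(-2 + \frac{b}{2}\right)$ ($y{\left(b \right)} = \left(-2 + \frac{b}{2}\right) b = b \left(-2 + \frac{b}{2}\right)$)
$j{\left(d \right)} = \sqrt{49 + \frac{d \left(-4 + d\right)}{2}}$ ($j{\left(d \right)} = \sqrt{\frac{d \left(-4 + d\right)}{2} + 49} = \sqrt{49 + \frac{d \left(-4 + d\right)}{2}}$)
$\frac{l{\left(-35,-94 \right)}}{j{\left(5 + 2 \cdot 0 \right)}} = - \frac{94}{\frac{1}{2} \sqrt{2} \sqrt{98 + \left(5 + 2 \cdot 0\right) \left(-4 + \left(5 + 2 \cdot 0\right)\right)}} = - \frac{94}{\frac{1}{2} \sqrt{2} \sqrt{98 + \left(5 + 0\right) \left(-4 + \left(5 + 0\right)\right)}} = - \frac{94}{\frac{1}{2} \sqrt{2} \sqrt{98 + 5 \left(-4 + 5\right)}} = - \frac{94}{\frac{1}{2} \sqrt{2} \sqrt{98 + 5 \cdot 1}} = - \frac{94}{\frac{1}{2} \sqrt{2} \sqrt{98 + 5}} = - \frac{94}{\frac{1}{2} \sqrt{2} \sqrt{103}} = - \frac{94}{\frac{1}{2} \sqrt{206}} = - 94 \frac{\sqrt{206}}{103} = - \frac{94 \sqrt{206}}{103}$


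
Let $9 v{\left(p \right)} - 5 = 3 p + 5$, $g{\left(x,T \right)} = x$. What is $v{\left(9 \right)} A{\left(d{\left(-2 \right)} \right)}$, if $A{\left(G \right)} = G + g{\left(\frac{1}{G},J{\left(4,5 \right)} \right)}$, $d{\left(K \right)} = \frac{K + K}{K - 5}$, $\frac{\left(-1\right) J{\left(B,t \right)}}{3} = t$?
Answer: $\frac{2405}{252} \approx 9.5437$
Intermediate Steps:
$J{\left(B,t \right)} = - 3 t$
$v{\left(p \right)} = \frac{10}{9} + \frac{p}{3}$ ($v{\left(p \right)} = \frac{5}{9} + \frac{3 p + 5}{9} = \frac{5}{9} + \frac{5 + 3 p}{9} = \frac{5}{9} + \left(\frac{5}{9} + \frac{p}{3}\right) = \frac{10}{9} + \frac{p}{3}$)
$d{\left(K \right)} = \frac{2 K}{-5 + K}$
$A{\left(G \right)} = G + \frac{1}{G}$
$v{\left(9 \right)} A{\left(d{\left(-2 \right)} \right)} = \left(\frac{10}{9} + \frac{1}{3} \cdot 9\right) \left(2 \left(-2\right) \frac{1}{-5 - 2} + \frac{1}{2 \left(-2\right) \frac{1}{-5 - 2}}\right) = \left(\frac{10}{9} + 3\right) \left(2 \left(-2\right) \frac{1}{-7} + \frac{1}{2 \left(-2\right) \frac{1}{-7}}\right) = \frac{37 \left(2 \left(-2\right) \left(- \frac{1}{7}\right) + \frac{1}{2 \left(-2\right) \left(- \frac{1}{7}\right)}\right)}{9} = \frac{37 \left(\frac{4}{7} + \frac{1}{\frac{4}{7}}\right)}{9} = \frac{37 \left(\frac{4}{7} + \frac{7}{4}\right)}{9} = \frac{37}{9} \cdot \frac{65}{28} = \frac{2405}{252}$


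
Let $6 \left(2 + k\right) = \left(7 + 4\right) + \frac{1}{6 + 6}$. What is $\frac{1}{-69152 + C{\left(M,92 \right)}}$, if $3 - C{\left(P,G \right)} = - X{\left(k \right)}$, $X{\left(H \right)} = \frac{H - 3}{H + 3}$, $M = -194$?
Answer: $- \frac{205}{14175772} \approx -1.4461 \cdot 10^{-5}$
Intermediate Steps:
$k = - \frac{11}{72}$ ($k = -2 + \frac{\left(7 + 4\right) + \frac{1}{6 + 6}}{6} = -2 + \frac{11 + \frac{1}{12}}{6} = -2 + \frac{1}{6} \cdot \frac{133}{12} = -2 + \frac{133}{72} = - \frac{11}{72} \approx -0.15278$)
$X{\left(H \right)} = \frac{-3 + H}{3 + H}$
$C{\left(P,G \right)} = \frac{388}{205}$ ($C{\left(P,G \right)} = 3 - - \frac{-3 - \frac{11}{72}}{3 - \frac{11}{72}} = 3 - - \frac{-227}{\frac{205}{72} \cdot 72} = 3 - - \frac{72 \left(-227\right)}{205 \cdot 72} = 3 - \left(-1\right) \left(- \frac{227}{205}\right) = 3 - \frac{227}{205} = \frac{388}{205}$)
$\frac{1}{-69152 + C{\left(M,92 \right)}} = \frac{1}{-69152 + \frac{388}{205}} = \frac{1}{- \frac{14175772}{205}} = - \frac{205}{14175772}$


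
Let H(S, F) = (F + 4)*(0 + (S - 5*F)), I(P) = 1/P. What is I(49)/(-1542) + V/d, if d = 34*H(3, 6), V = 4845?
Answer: -239273/453348 ≈ -0.52779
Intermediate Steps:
H(S, F) = (4 + F)*(S - 5*F)
d = -9180 (d = 34*(-20*6 - 5*6**2 + 4*3 + 6*3) = 34*(-120 - 5*36 + 12 + 18) = 34*(-120 - 180 + 12 + 18) = 34*(-270) = -9180)
I(49)/(-1542) + V/d = 1/(49*(-1542)) + 4845/(-9180) = (1/49)*(-1/1542) + 4845*(-1/9180) = -1/75558 - 19/36 = -239273/453348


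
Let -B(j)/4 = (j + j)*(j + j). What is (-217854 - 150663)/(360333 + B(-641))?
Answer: 368517/6213763 ≈ 0.059307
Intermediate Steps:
B(j) = -16*j² (B(j) = -4*(j + j)*(j + j) = -4*2*j*2*j = -16*j²)
(-217854 - 150663)/(360333 + B(-641)) = (-217854 - 150663)/(360333 - 16*(-641)²) = -368517/(360333 - 16*410881) = -368517/(360333 - 6574096) = -368517/(-6213763) = -368517*(-1/6213763) = 368517/6213763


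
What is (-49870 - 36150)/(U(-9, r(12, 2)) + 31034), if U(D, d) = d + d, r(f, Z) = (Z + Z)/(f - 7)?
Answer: -215050/77589 ≈ -2.7717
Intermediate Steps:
r(f, Z) = 2*Z/(-7 + f) (r(f, Z) = (2*Z)/(-7 + f) = 2*Z/(-7 + f))
U(D, d) = 2*d
(-49870 - 36150)/(U(-9, r(12, 2)) + 31034) = (-49870 - 36150)/(2*(2*2/(-7 + 12)) + 31034) = -86020/(2*(2*2/5) + 31034) = -86020/(2*(2*2*(1/5)) + 31034) = -86020/(2*(4/5) + 31034) = -86020/(8/5 + 31034) = -86020/155178/5 = -86020*5/155178 = -215050/77589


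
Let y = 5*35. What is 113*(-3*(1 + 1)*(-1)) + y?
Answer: 853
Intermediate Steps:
y = 175
113*(-3*(1 + 1)*(-1)) + y = 113*(-3*(1 + 1)*(-1)) + 175 = 113*(-3*2*(-1)) + 175 = 113*(-6*(-1)) + 175 = 113*6 + 175 = 678 + 175 = 853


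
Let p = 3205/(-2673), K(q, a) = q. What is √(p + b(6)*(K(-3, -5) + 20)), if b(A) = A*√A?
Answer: √(-105765 + 8997318*√6)/297 ≈ 15.769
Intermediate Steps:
b(A) = A^(3/2)
p = -3205/2673 (p = 3205*(-1/2673) = -3205/2673 ≈ -1.1990)
√(p + b(6)*(K(-3, -5) + 20)) = √(-3205/2673 + 6^(3/2)*(-3 + 20)) = √(-3205/2673 + (6*√6)*17) = √(-3205/2673 + 102*√6)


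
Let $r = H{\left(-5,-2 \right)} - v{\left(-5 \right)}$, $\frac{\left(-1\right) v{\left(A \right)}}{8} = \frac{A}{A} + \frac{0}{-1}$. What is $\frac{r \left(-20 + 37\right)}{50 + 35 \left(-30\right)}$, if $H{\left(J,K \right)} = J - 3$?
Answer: $0$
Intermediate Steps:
$H{\left(J,K \right)} = -3 + J$
$v{\left(A \right)} = -8$ ($v{\left(A \right)} = - 8 \left(\frac{A}{A} + \frac{0}{-1}\right) = - 8 \left(1 + 0 \left(-1\right)\right) = - 8 \left(1 + 0\right) = \left(-8\right) 1 = -8$)
$r = 0$ ($r = \left(-3 - 5\right) - -8 = -8 + 8 = 0$)
$\frac{r \left(-20 + 37\right)}{50 + 35 \left(-30\right)} = \frac{0 \left(-20 + 37\right)}{50 + 35 \left(-30\right)} = \frac{0 \cdot 17}{50 - 1050} = \frac{0}{-1000} = 0 \left(- \frac{1}{1000}\right) = 0$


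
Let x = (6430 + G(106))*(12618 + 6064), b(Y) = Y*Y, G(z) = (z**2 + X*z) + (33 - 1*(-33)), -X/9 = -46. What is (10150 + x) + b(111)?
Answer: 1151132583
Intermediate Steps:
X = 414 (X = -9*(-46) = 414)
G(z) = 66 + z**2 + 414*z (G(z) = (z**2 + 414*z) + (33 - 1*(-33)) = (z**2 + 414*z) + (33 + 33) = (z**2 + 414*z) + 66 = 66 + z**2 + 414*z)
b(Y) = Y**2
x = 1151110112 (x = (6430 + (66 + 106**2 + 414*106))*(12618 + 6064) = (6430 + (66 + 11236 + 43884))*18682 = (6430 + 55186)*18682 = 61616*18682 = 1151110112)
(10150 + x) + b(111) = (10150 + 1151110112) + 111**2 = 1151120262 + 12321 = 1151132583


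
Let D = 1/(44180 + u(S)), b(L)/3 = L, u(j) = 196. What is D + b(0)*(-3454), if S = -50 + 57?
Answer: 1/44376 ≈ 2.2535e-5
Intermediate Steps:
S = 7
b(L) = 3*L
D = 1/44376 (D = 1/(44180 + 196) = 1/44376 ≈ 2.2535e-5)
D + b(0)*(-3454) = 1/44376 + (3*0)*(-3454) = 1/44376 + 0*(-3454) = 1/44376 + 0 = 1/44376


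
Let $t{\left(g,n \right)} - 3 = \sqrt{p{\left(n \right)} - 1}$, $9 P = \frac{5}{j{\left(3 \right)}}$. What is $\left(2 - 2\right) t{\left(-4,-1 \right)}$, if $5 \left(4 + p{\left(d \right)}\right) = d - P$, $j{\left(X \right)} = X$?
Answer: $0$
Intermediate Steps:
$P = \frac{5}{27}$ ($P = \frac{5 \cdot \frac{1}{3}}{9} = \frac{1}{9} \cdot \frac{5}{3} = \frac{5}{27} \approx 0.18519$)
$p{\left(d \right)} = - \frac{109}{27} + \frac{d}{5}$ ($p{\left(d \right)} = -4 + \frac{d - \frac{5}{27}}{5} = -4 + \frac{- \frac{5}{27} + d}{5} = -4 + \left(- \frac{1}{27} + \frac{d}{5}\right) = - \frac{109}{27} + \frac{d}{5}$)
$t{\left(g,n \right)} = 3 + \sqrt{- \frac{136}{27} + \frac{n}{5}}$ ($t{\left(g,n \right)} = 3 + \sqrt{\left(- \frac{109}{27} + \frac{n}{5}\right) - 1} = 3 + \sqrt{- \frac{136}{27} + \frac{n}{5}}$)
$\left(2 - 2\right) t{\left(-4,-1 \right)} = \left(2 - 2\right) \left(3 + \frac{\sqrt{-10200 + 405 \left(-1\right)}}{45}\right) = 0 \left(3 + \frac{\sqrt{-10200 - 405}}{45}\right) = 0 \left(3 + \frac{\sqrt{-10605}}{45}\right) = 0 \left(3 + \frac{i \sqrt{10605}}{45}\right) = 0$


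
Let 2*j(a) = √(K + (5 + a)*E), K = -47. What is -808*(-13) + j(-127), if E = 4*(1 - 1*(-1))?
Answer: 10504 + I*√1023/2 ≈ 10504.0 + 15.992*I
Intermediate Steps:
E = 8 (E = 4*(1 + 1) = 4*2 = 8)
j(a) = √(-7 + 8*a)/2 (j(a) = √(-47 + (5 + a)*8)/2 = √(-47 + (40 + 8*a))/2 = √(-7 + 8*a)/2)
-808*(-13) + j(-127) = -808*(-13) + √(-7 + 8*(-127))/2 = 10504 + √(-7 - 1016)/2 = 10504 + √(-1023)/2 = 10504 + (I*√1023)/2 = 10504 + I*√1023/2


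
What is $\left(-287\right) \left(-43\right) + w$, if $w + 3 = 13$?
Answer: $12351$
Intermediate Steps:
$w = 10$ ($w = -3 + 13 = 10$)
$\left(-287\right) \left(-43\right) + w = \left(-287\right) \left(-43\right) + 10 = 12341 + 10 = 12351$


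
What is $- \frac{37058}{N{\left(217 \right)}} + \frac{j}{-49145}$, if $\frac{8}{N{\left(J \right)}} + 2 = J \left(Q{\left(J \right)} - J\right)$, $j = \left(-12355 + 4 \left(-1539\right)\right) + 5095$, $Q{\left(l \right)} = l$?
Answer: $\frac{910634537}{98290} \approx 9264.8$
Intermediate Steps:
$j = -13416$ ($j = \left(-12355 - 6156\right) + 5095 = -18511 + 5095 = -13416$)
$N{\left(J \right)} = -4$ ($N{\left(J \right)} = \frac{8}{-2 + J \left(J - J\right)} = \frac{8}{-2 + J 0} = \frac{8}{-2 + 0} = \frac{8}{-2} = 8 \left(- \frac{1}{2}\right) = -4$)
$- \frac{37058}{N{\left(217 \right)}} + \frac{j}{-49145} = - \frac{37058}{-4} - \frac{13416}{-49145} = \left(-37058\right) \left(- \frac{1}{4}\right) - - \frac{13416}{49145} = \frac{18529}{2} + \frac{13416}{49145} = \frac{910634537}{98290}$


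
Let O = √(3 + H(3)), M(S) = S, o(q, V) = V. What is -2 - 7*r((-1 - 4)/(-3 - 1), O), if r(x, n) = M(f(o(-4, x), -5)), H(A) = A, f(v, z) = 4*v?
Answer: -37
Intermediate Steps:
O = √6 (O = √(3 + 3) = √6 ≈ 2.4495)
r(x, n) = 4*x
-2 - 7*r((-1 - 4)/(-3 - 1), O) = -2 - 28*(-1 - 4)/(-3 - 1) = -2 - 28*(-5/(-4)) = -2 - 28*(-5*(-¼)) = -2 - 28*5/4 = -2 - 7*5 = -2 - 35 = -37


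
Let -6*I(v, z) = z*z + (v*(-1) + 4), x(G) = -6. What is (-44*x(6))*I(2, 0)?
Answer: -88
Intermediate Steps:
I(v, z) = -⅔ - z²/6 + v/6 (I(v, z) = -(z*z + (v*(-1) + 4))/6 = -(z² + (-v + 4))/6 = -(z² + (4 - v))/6 = -(4 + z² - v)/6 = -⅔ - z²/6 + v/6)
(-44*x(6))*I(2, 0) = (-44*(-6))*(-⅔ - ⅙*0² + (⅙)*2) = 264*(-⅔ - ⅙*0 + ⅓) = 264*(-⅔ + 0 + ⅓) = 264*(-⅓) = -88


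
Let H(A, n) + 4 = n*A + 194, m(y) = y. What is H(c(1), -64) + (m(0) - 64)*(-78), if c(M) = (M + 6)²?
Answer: 2046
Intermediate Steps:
c(M) = (6 + M)²
H(A, n) = 190 + A*n (H(A, n) = -4 + (n*A + 194) = -4 + (A*n + 194) = -4 + (194 + A*n) = 190 + A*n)
H(c(1), -64) + (m(0) - 64)*(-78) = (190 + (6 + 1)²*(-64)) + (0 - 64)*(-78) = (190 + 7²*(-64)) - 64*(-78) = (190 + 49*(-64)) + 4992 = (190 - 3136) + 4992 = -2946 + 4992 = 2046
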